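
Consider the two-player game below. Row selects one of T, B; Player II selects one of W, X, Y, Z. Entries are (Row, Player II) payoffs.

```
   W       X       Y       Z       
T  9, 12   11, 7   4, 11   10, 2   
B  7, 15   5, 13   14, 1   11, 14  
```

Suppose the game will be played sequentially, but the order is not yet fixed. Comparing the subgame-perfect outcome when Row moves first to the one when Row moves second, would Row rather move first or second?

If Row leads: Player II's best replies are T→W, B→W; Row's induced payoffs 9, 7; outcome (T, W), payoffs (9, 12).
If Player II leads: Row's best replies are W→T, X→T, Y→B, Z→B; Player II's induced payoffs 12, 7, 1, 14; outcome (B, Z), payoffs (11, 14).
Row gets 9 moving first and 11 moving second, so Row prefers to move second.

second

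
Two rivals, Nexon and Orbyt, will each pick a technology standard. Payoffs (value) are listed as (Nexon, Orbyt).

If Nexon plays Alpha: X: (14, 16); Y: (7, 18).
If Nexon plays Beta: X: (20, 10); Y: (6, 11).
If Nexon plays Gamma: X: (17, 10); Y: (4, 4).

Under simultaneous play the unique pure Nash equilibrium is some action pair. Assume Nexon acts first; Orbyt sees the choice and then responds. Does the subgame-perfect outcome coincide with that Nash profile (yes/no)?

no

Solve by backward induction (Nexon leads).
- Alpha → Orbyt plays Y (best of 16, 18); Nexon gets 7.
- Beta → Orbyt plays Y (best of 10, 11); Nexon gets 6.
- Gamma → Orbyt plays X (best of 10, 4); Nexon gets 17.
Among 7, 6, 17, the best is 17 at Gamma. Subgame-perfect outcome: (Gamma, X) with payoffs (17, 10).
For the simultaneous game, intersect best replies.
Nexon's best replies: X→Beta; Y→Alpha.
Orbyt's best replies: Alpha→Y; Beta→Y; Gamma→X.
The unique mutual best reply is (Alpha, Y), giving (7, 18).
Sequential outcome (Gamma, X) differs from the Nash profile (Alpha, Y).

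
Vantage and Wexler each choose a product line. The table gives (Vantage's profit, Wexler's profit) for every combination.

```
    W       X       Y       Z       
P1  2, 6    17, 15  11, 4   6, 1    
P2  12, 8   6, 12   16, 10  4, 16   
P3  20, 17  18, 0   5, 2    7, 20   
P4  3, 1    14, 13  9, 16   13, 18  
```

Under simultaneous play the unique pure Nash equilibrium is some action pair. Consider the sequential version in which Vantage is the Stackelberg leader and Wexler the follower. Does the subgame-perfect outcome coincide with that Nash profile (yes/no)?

no

Solve by backward induction (Vantage leads).
- P1 → Wexler plays X (best of 6, 15, 4, 1); Vantage gets 17.
- P2 → Wexler plays Z (best of 8, 12, 10, 16); Vantage gets 4.
- P3 → Wexler plays Z (best of 17, 0, 2, 20); Vantage gets 7.
- P4 → Wexler plays Z (best of 1, 13, 16, 18); Vantage gets 13.
Maximizing over 17, 4, 7, 13, Vantage chooses P1. Subgame-perfect outcome: (P1, X) with payoffs (17, 15).
Now find the simultaneous Nash equilibrium.
Vantage's best replies: W→P3; X→P3; Y→P2; Z→P4.
Wexler's best replies: P1→X; P2→Z; P3→Z; P4→Z.
The unique mutual best reply is (P4, Z), giving (13, 18).
Sequential outcome (P1, X) differs from the Nash profile (P4, Z).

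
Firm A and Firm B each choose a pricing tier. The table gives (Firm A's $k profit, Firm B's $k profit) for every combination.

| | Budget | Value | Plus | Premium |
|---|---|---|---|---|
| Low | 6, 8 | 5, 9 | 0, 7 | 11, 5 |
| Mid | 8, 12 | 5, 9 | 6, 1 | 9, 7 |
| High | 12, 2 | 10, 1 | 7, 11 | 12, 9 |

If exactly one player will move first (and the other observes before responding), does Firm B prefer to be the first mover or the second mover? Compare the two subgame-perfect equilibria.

second

If Firm A leads: Firm B's best replies are Low→Value, Mid→Budget, High→Plus; Firm A's induced payoffs 5, 8, 7; outcome (Mid, Budget), payoffs (8, 12).
If Firm B leads: Firm A's best replies are Budget→High, Value→High, Plus→High, Premium→High; Firm B's induced payoffs 2, 1, 11, 9; outcome (High, Plus), payoffs (7, 11).
Firm B gets 11 moving first and 12 moving second, so Firm B prefers to move second.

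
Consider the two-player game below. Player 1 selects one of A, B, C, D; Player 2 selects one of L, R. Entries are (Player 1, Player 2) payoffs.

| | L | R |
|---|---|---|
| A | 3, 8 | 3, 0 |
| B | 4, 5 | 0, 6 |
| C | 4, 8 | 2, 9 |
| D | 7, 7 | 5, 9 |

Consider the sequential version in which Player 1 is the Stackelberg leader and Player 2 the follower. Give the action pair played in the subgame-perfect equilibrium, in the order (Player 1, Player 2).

Player 2 best-responds to each possible Player 1 move:
- A → Player 2 plays L (best of 8, 0); Player 1 gets 3.
- B → Player 2 plays R (best of 5, 6); Player 1 gets 0.
- C → Player 2 plays R (best of 8, 9); Player 1 gets 2.
- D → Player 2 plays R (best of 7, 9); Player 1 gets 5.
Maximizing over 3, 0, 2, 5, Player 1 chooses D. Subgame-perfect outcome: (D, R) with payoffs (5, 9).

(D, R)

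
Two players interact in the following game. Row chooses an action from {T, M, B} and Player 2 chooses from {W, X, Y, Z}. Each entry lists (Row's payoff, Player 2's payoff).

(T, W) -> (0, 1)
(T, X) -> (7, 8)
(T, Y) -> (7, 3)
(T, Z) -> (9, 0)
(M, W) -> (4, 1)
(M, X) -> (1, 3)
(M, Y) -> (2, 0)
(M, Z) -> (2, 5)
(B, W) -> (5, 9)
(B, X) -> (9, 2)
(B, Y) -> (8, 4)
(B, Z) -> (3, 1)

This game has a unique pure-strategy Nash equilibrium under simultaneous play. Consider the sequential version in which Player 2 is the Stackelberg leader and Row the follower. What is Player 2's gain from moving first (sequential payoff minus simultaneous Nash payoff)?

0

Work backward from Row's decision.
- W: BR = B, leader payoff 9.
- X: BR = B, leader payoff 2.
- Y: BR = B, leader payoff 4.
- Z: BR = T, leader payoff 0.
Maximizing over 9, 2, 4, 0, Player 2 chooses W. Subgame-perfect outcome: (B, W) with payoffs (5, 9).
For the simultaneous game, intersect best replies.
Row's best replies: W→B; X→B; Y→B; Z→T.
Player 2's best replies: T→X; M→Z; B→W.
The unique mutual best reply is (B, W), giving (5, 9).
Player 2's commitment gain: 9 − 9 = 0.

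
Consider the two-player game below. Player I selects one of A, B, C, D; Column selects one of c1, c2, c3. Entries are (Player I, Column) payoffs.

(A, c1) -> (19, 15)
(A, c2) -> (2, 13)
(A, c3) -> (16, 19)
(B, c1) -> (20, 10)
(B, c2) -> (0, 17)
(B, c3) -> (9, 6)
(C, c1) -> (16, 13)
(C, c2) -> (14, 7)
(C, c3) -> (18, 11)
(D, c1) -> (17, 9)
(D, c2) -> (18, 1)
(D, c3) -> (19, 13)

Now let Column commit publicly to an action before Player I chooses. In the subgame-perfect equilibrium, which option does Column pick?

Solve by backward induction (Column leads).
- c1 → Player I plays B (best of 19, 20, 16, 17); Column gets 10.
- c2 → Player I plays D (best of 2, 0, 14, 18); Column gets 1.
- c3 → Player I plays D (best of 16, 9, 18, 19); Column gets 13.
Maximizing over 10, 1, 13, Column chooses c3. Subgame-perfect outcome: (D, c3) with payoffs (19, 13).

c3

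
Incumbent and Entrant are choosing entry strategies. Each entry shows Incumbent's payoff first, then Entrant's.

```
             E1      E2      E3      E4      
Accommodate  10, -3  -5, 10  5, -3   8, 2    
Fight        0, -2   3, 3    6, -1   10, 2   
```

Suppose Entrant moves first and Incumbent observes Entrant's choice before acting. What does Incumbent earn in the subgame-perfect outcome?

Solve by backward induction (Entrant leads).
- E1: Incumbent compares 10, 0 and picks Accommodate; Entrant would get -3.
- E2: Incumbent compares -5, 3 and picks Fight; Entrant would get 3.
- E3: Incumbent compares 5, 6 and picks Fight; Entrant would get -1.
- E4: Incumbent compares 8, 10 and picks Fight; Entrant would get 2.
Entrant's induced payoffs are -3, 3, -1, 2, so Entrant commits to E2. Subgame-perfect outcome: (Fight, E2) with payoffs (3, 3).

3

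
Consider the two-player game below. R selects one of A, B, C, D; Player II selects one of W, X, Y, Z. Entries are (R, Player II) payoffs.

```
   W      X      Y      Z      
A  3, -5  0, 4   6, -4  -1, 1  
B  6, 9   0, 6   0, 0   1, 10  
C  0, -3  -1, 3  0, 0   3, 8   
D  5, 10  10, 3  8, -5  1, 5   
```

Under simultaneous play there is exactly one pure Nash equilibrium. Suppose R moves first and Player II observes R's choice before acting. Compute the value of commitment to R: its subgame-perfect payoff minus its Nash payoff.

Backward induction with R moving first.
- A: BR = X, leader payoff 0.
- B: BR = Z, leader payoff 1.
- C: BR = Z, leader payoff 3.
- D: BR = W, leader payoff 5.
R's induced payoffs are 0, 1, 3, 5, so R commits to D. Subgame-perfect outcome: (D, W) with payoffs (5, 10).
For the simultaneous game, intersect best replies.
R's best replies: W→B; X→D; Y→D; Z→C.
Player II's best replies: A→X; B→Z; C→Z; D→W.
Only (C, Z) has each player best-responding; Nash payoffs (3, 8).
R's commitment gain: 5 − 3 = 2.

2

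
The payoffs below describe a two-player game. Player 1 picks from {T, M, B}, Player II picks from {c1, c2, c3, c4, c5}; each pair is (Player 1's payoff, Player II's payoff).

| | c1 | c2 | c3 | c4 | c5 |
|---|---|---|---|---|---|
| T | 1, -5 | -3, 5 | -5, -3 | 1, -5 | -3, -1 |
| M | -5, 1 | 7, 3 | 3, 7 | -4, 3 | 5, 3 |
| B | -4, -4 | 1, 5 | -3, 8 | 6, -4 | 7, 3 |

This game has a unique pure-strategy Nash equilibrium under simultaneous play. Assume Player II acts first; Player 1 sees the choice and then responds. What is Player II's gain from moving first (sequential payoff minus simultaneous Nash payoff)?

0

Backward induction with Player II moving first.
- c1 → Player 1 plays T (best of 1, -5, -4); Player II gets -5.
- c2 → Player 1 plays M (best of -3, 7, 1); Player II gets 3.
- c3 → Player 1 plays M (best of -5, 3, -3); Player II gets 7.
- c4 → Player 1 plays B (best of 1, -4, 6); Player II gets -4.
- c5 → Player 1 plays B (best of -3, 5, 7); Player II gets 3.
Maximizing over -5, 3, 7, -4, 3, Player II chooses c3. Subgame-perfect outcome: (M, c3) with payoffs (3, 7).
For the simultaneous game, intersect best replies.
Player 1's best replies: c1→T; c2→M; c3→M; c4→B; c5→B.
Player II's best replies: T→c2; M→c3; B→c3.
Only (M, c3) has each player best-responding; Nash payoffs (3, 7).
Player II's commitment gain: 7 − 7 = 0.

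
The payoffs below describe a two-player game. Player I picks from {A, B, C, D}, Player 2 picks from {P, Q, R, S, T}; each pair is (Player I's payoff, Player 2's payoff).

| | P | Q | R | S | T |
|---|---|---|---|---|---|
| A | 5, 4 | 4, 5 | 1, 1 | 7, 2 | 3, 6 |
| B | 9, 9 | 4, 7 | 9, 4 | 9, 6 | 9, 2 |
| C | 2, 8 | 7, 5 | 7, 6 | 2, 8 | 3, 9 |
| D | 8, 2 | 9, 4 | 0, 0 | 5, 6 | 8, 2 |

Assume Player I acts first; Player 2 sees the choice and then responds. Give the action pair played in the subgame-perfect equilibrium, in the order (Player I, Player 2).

(B, P)

Player 2 best-responds to each possible Player I move:
- A: BR = T, leader payoff 3.
- B: BR = P, leader payoff 9.
- C: BR = T, leader payoff 3.
- D: BR = S, leader payoff 5.
Among 3, 9, 3, 5, the best is 9 at B. Subgame-perfect outcome: (B, P) with payoffs (9, 9).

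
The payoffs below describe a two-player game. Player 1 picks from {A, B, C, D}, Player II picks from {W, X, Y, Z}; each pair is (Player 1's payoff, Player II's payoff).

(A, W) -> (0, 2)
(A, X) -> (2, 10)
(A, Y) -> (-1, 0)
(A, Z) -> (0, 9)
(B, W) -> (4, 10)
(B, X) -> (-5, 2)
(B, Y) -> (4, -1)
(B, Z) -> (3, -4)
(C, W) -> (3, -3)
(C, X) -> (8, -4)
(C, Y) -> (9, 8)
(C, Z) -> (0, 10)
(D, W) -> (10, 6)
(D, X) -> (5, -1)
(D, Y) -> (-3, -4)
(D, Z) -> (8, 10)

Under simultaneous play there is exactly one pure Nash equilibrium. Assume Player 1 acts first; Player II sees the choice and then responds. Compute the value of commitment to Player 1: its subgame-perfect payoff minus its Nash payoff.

0

Player II best-responds to each possible Player 1 move:
- A → Player II plays X (best of 2, 10, 0, 9); Player 1 gets 2.
- B → Player II plays W (best of 10, 2, -1, -4); Player 1 gets 4.
- C → Player II plays Z (best of -3, -4, 8, 10); Player 1 gets 0.
- D → Player II plays Z (best of 6, -1, -4, 10); Player 1 gets 8.
Player 1's induced payoffs are 2, 4, 0, 8, so Player 1 commits to D. Subgame-perfect outcome: (D, Z) with payoffs (8, 10).
Under simultaneous play:
Player 1's best replies: W→D; X→C; Y→C; Z→D.
Player II's best replies: A→X; B→W; C→Z; D→Z.
The unique mutual best reply is (D, Z), giving (8, 10).
Player 1's commitment gain: 8 − 8 = 0.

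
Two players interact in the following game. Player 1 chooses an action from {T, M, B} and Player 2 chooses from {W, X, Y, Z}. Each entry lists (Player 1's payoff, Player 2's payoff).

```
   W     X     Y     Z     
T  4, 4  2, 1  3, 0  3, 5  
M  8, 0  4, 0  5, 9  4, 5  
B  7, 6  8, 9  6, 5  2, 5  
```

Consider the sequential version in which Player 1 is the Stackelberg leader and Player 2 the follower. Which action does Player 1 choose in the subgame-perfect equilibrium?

B

Player 2 best-responds to each possible Player 1 move:
- T → Player 2 plays Z (best of 4, 1, 0, 5); Player 1 gets 3.
- M → Player 2 plays Y (best of 0, 0, 9, 5); Player 1 gets 5.
- B → Player 2 plays X (best of 6, 9, 5, 5); Player 1 gets 8.
Among 3, 5, 8, the best is 8 at B. Subgame-perfect outcome: (B, X) with payoffs (8, 9).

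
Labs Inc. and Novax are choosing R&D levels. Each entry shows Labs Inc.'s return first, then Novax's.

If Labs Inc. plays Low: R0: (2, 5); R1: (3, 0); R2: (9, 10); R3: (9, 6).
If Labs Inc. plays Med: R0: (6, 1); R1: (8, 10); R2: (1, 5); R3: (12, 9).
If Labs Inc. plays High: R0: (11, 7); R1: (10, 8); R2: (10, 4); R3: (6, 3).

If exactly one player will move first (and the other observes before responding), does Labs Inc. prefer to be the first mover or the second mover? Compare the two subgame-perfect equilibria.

second

If Labs Inc. leads: Novax's best replies are Low→R2, Med→R1, High→R1; Labs Inc.'s induced payoffs 9, 8, 10; outcome (High, R1), payoffs (10, 8).
If Novax leads: Labs Inc.'s best replies are R0→High, R1→High, R2→High, R3→Med; Novax's induced payoffs 7, 8, 4, 9; outcome (Med, R3), payoffs (12, 9).
Labs Inc. gets 10 moving first and 12 moving second, so Labs Inc. prefers to move second.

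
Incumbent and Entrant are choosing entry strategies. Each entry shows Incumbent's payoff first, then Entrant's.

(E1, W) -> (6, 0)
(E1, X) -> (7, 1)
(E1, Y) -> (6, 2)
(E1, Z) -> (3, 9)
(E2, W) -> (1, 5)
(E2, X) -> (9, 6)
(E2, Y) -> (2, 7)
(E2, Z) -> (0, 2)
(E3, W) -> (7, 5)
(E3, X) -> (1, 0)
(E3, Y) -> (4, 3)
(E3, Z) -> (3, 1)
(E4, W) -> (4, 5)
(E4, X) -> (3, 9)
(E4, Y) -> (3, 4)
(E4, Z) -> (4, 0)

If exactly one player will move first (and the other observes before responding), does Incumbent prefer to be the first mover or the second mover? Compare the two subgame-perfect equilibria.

second

If Incumbent leads: Entrant's best replies are E1→Z, E2→Y, E3→W, E4→X; Incumbent's induced payoffs 3, 2, 7, 3; outcome (E3, W), payoffs (7, 5).
If Entrant leads: Incumbent's best replies are W→E3, X→E2, Y→E1, Z→E4; Entrant's induced payoffs 5, 6, 2, 0; outcome (E2, X), payoffs (9, 6).
Incumbent gets 7 moving first and 9 moving second, so Incumbent prefers to move second.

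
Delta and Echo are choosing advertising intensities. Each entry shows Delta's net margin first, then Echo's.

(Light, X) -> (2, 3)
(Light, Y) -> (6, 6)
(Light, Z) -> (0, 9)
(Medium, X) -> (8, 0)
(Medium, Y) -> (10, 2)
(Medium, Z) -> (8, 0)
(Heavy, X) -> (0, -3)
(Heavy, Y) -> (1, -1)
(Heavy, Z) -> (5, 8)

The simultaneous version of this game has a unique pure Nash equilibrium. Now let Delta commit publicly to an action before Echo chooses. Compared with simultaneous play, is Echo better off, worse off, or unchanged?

Echo best-responds to each possible Delta move:
- Light: BR = Z, leader payoff 0.
- Medium: BR = Y, leader payoff 10.
- Heavy: BR = Z, leader payoff 5.
Maximizing over 0, 10, 5, Delta chooses Medium. Subgame-perfect outcome: (Medium, Y) with payoffs (10, 2).
Now find the simultaneous Nash equilibrium.
Delta's best replies: X→Medium; Y→Medium; Z→Medium.
Echo's best replies: Light→Z; Medium→Y; Heavy→Z.
Only (Medium, Y) has each player best-responding; Nash payoffs (10, 2).
Echo earns 2 sequentially versus 2 at the Nash outcome: unchanged.

unchanged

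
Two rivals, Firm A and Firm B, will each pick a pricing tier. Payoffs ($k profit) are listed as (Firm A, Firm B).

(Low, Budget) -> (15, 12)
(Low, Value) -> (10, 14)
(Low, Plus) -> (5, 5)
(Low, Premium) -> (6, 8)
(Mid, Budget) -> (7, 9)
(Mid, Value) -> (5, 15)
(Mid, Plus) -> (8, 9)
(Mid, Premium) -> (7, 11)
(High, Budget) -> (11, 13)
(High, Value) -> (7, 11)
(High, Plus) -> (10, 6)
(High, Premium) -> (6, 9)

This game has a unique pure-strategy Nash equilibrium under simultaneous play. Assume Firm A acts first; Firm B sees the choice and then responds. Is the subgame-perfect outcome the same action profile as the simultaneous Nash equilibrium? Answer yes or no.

no

Backward induction with Firm A moving first.
- Low: BR = Value, leader payoff 10.
- Mid: BR = Value, leader payoff 5.
- High: BR = Budget, leader payoff 11.
Maximizing over 10, 5, 11, Firm A chooses High. Subgame-perfect outcome: (High, Budget) with payoffs (11, 13).
Under simultaneous play:
Firm A's best replies: Budget→Low; Value→Low; Plus→High; Premium→Mid.
Firm B's best replies: Low→Value; Mid→Value; High→Budget.
Only (Low, Value) has each player best-responding; Nash payoffs (10, 14).
Sequential outcome (High, Budget) differs from the Nash profile (Low, Value).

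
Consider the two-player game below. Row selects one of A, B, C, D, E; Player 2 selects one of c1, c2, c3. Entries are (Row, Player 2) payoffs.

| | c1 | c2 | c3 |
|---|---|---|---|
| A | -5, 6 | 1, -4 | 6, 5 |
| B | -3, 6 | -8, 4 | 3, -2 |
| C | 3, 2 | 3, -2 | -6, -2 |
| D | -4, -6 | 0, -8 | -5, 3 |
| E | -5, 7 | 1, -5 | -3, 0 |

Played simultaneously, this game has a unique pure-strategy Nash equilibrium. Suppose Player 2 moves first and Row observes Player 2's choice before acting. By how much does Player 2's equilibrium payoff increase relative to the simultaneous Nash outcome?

Backward induction with Player 2 moving first.
- c1: BR = C, leader payoff 2.
- c2: BR = C, leader payoff -2.
- c3: BR = A, leader payoff 5.
Player 2's induced payoffs are 2, -2, 5, so Player 2 commits to c3. Subgame-perfect outcome: (A, c3) with payoffs (6, 5).
Under simultaneous play:
Row's best replies: c1→C; c2→C; c3→A.
Player 2's best replies: A→c1; B→c1; C→c1; D→c3; E→c1.
The unique mutual best reply is (C, c1), giving (3, 2).
Player 2's commitment gain: 5 − 2 = 3.

3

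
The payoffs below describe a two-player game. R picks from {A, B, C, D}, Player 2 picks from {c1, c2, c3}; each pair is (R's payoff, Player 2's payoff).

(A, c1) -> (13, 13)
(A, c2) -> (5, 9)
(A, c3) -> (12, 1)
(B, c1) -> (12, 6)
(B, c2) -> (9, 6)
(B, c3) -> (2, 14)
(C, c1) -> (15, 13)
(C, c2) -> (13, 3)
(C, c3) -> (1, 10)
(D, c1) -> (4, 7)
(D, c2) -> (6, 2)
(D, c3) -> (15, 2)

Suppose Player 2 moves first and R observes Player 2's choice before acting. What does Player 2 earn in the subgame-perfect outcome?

13

Backward induction with Player 2 moving first.
- c1: R compares 13, 12, 15, 4 and picks C; Player 2 would get 13.
- c2: R compares 5, 9, 13, 6 and picks C; Player 2 would get 3.
- c3: R compares 12, 2, 1, 15 and picks D; Player 2 would get 2.
Maximizing over 13, 3, 2, Player 2 chooses c1. Subgame-perfect outcome: (C, c1) with payoffs (15, 13).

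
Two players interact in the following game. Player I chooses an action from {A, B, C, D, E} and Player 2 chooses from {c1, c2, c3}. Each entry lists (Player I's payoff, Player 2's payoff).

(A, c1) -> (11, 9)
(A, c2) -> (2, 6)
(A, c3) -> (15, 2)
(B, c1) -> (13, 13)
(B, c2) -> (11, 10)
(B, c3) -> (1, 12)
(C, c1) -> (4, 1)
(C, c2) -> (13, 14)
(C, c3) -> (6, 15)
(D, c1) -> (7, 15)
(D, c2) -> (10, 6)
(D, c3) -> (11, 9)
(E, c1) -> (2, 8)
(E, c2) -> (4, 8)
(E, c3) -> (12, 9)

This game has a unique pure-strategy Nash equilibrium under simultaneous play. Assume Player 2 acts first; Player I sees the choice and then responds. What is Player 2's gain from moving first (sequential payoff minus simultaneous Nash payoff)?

1

Work backward from Player I's decision.
- c1 → Player I plays B (best of 11, 13, 4, 7, 2); Player 2 gets 13.
- c2 → Player I plays C (best of 2, 11, 13, 10, 4); Player 2 gets 14.
- c3 → Player I plays A (best of 15, 1, 6, 11, 12); Player 2 gets 2.
Among 13, 14, 2, the best is 14 at c2. Subgame-perfect outcome: (C, c2) with payoffs (13, 14).
For the simultaneous game, intersect best replies.
Player I's best replies: c1→B; c2→C; c3→A.
Player 2's best replies: A→c1; B→c1; C→c3; D→c1; E→c3.
Only (B, c1) has each player best-responding; Nash payoffs (13, 13).
Player 2's commitment gain: 14 − 13 = 1.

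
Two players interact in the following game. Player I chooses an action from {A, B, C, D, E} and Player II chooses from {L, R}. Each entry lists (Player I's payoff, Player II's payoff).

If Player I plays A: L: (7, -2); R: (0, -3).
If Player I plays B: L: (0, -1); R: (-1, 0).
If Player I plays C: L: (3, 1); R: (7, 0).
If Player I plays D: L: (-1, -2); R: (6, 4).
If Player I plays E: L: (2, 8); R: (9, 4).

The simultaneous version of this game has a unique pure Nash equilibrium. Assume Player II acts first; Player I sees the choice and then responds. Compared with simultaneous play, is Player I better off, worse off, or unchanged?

better off

Solve by backward induction (Player II leads).
- L: BR = A, leader payoff -2.
- R: BR = E, leader payoff 4.
Maximizing over -2, 4, Player II chooses R. Subgame-perfect outcome: (E, R) with payoffs (9, 4).
For the simultaneous game, intersect best replies.
Player I's best replies: L→A; R→E.
Player II's best replies: A→L; B→R; C→L; D→R; E→L.
Only (A, L) has each player best-responding; Nash payoffs (7, -2).
Player I earns 9 sequentially versus 7 at the Nash outcome: better off.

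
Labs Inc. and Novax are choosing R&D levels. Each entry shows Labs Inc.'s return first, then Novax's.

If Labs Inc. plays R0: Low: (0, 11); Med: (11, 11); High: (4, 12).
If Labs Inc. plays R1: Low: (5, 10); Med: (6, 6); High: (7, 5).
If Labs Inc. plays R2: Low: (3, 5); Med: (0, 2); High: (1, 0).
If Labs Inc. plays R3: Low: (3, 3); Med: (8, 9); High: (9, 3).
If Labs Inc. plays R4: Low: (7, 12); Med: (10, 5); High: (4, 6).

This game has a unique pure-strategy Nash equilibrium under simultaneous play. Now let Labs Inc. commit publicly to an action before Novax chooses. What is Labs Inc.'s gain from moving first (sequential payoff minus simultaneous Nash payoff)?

Solve by backward induction (Labs Inc. leads).
- R0 → Novax plays High (best of 11, 11, 12); Labs Inc. gets 4.
- R1 → Novax plays Low (best of 10, 6, 5); Labs Inc. gets 5.
- R2 → Novax plays Low (best of 5, 2, 0); Labs Inc. gets 3.
- R3 → Novax plays Med (best of 3, 9, 3); Labs Inc. gets 8.
- R4 → Novax plays Low (best of 12, 5, 6); Labs Inc. gets 7.
Labs Inc.'s induced payoffs are 4, 5, 3, 8, 7, so Labs Inc. commits to R3. Subgame-perfect outcome: (R3, Med) with payoffs (8, 9).
Under simultaneous play:
Labs Inc.'s best replies: Low→R4; Med→R0; High→R3.
Novax's best replies: R0→High; R1→Low; R2→Low; R3→Med; R4→Low.
The unique mutual best reply is (R4, Low), giving (7, 12).
Labs Inc.'s commitment gain: 8 − 7 = 1.

1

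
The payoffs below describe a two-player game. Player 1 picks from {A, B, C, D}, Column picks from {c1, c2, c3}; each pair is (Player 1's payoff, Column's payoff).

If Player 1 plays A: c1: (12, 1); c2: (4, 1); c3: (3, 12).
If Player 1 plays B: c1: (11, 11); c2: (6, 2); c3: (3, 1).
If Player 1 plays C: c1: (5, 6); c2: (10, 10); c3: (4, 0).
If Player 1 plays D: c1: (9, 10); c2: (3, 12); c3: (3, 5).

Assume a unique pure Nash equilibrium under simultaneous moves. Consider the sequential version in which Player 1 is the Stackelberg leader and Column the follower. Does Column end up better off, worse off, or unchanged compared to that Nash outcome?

Column best-responds to each possible Player 1 move:
- A: Column compares 1, 1, 12 and picks c3; Player 1 would get 3.
- B: Column compares 11, 2, 1 and picks c1; Player 1 would get 11.
- C: Column compares 6, 10, 0 and picks c2; Player 1 would get 10.
- D: Column compares 10, 12, 5 and picks c2; Player 1 would get 3.
Among 3, 11, 10, 3, the best is 11 at B. Subgame-perfect outcome: (B, c1) with payoffs (11, 11).
Now find the simultaneous Nash equilibrium.
Player 1's best replies: c1→A; c2→C; c3→C.
Column's best replies: A→c3; B→c1; C→c2; D→c2.
Only (C, c2) has each player best-responding; Nash payoffs (10, 10).
Column earns 11 sequentially versus 10 at the Nash outcome: better off.

better off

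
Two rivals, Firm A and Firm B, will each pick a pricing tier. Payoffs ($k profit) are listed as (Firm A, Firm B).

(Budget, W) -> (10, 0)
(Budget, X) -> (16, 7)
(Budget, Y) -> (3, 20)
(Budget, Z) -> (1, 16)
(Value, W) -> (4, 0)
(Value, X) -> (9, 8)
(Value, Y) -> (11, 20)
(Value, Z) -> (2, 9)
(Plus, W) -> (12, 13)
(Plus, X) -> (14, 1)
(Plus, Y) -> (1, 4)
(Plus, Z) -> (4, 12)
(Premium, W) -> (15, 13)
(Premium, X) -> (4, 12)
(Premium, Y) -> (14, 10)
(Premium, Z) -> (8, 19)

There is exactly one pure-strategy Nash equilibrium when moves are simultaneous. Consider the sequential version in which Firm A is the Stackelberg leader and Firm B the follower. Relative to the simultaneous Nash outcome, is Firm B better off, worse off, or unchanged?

Backward induction with Firm A moving first.
- Budget: Firm B compares 0, 7, 20, 16 and picks Y; Firm A would get 3.
- Value: Firm B compares 0, 8, 20, 9 and picks Y; Firm A would get 11.
- Plus: Firm B compares 13, 1, 4, 12 and picks W; Firm A would get 12.
- Premium: Firm B compares 13, 12, 10, 19 and picks Z; Firm A would get 8.
Among 3, 11, 12, 8, the best is 12 at Plus. Subgame-perfect outcome: (Plus, W) with payoffs (12, 13).
Under simultaneous play:
Firm A's best replies: W→Premium; X→Budget; Y→Premium; Z→Premium.
Firm B's best replies: Budget→Y; Value→Y; Plus→W; Premium→Z.
Only (Premium, Z) has each player best-responding; Nash payoffs (8, 19).
Firm B earns 13 sequentially versus 19 at the Nash outcome: worse off.

worse off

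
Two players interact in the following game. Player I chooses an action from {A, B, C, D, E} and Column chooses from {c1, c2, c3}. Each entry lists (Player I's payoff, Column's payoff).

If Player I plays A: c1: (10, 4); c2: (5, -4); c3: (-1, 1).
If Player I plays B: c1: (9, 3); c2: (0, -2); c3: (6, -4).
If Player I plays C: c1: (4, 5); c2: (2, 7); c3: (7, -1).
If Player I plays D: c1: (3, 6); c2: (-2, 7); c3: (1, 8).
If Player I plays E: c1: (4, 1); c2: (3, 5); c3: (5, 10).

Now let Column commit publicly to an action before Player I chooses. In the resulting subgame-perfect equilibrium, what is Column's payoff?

4

Player I best-responds to each possible Column move:
- c1: Player I compares 10, 9, 4, 3, 4 and picks A; Column would get 4.
- c2: Player I compares 5, 0, 2, -2, 3 and picks A; Column would get -4.
- c3: Player I compares -1, 6, 7, 1, 5 and picks C; Column would get -1.
Among 4, -4, -1, the best is 4 at c1. Subgame-perfect outcome: (A, c1) with payoffs (10, 4).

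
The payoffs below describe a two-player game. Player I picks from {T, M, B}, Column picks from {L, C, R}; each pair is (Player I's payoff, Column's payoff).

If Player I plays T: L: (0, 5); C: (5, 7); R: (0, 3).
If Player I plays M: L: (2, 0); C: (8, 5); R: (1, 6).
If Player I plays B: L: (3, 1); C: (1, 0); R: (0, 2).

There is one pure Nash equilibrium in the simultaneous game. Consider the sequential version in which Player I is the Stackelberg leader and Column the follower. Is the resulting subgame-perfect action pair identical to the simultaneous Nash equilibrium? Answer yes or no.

no

Column best-responds to each possible Player I move:
- T → Column plays C (best of 5, 7, 3); Player I gets 5.
- M → Column plays R (best of 0, 5, 6); Player I gets 1.
- B → Column plays R (best of 1, 0, 2); Player I gets 0.
Among 5, 1, 0, the best is 5 at T. Subgame-perfect outcome: (T, C) with payoffs (5, 7).
For the simultaneous game, intersect best replies.
Player I's best replies: L→B; C→M; R→M.
Column's best replies: T→C; M→R; B→R.
The unique mutual best reply is (M, R), giving (1, 6).
Sequential outcome (T, C) differs from the Nash profile (M, R).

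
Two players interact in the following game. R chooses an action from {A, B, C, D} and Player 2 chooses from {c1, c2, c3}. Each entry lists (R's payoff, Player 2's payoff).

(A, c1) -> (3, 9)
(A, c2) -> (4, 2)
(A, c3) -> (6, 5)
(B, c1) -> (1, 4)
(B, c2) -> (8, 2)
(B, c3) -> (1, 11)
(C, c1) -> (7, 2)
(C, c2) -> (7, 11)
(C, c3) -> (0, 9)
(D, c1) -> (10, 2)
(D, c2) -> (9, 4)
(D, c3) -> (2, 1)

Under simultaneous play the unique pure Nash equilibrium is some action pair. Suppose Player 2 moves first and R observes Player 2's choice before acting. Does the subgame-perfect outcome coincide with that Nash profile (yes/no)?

Solve by backward induction (Player 2 leads).
- c1: R compares 3, 1, 7, 10 and picks D; Player 2 would get 2.
- c2: R compares 4, 8, 7, 9 and picks D; Player 2 would get 4.
- c3: R compares 6, 1, 0, 2 and picks A; Player 2 would get 5.
Maximizing over 2, 4, 5, Player 2 chooses c3. Subgame-perfect outcome: (A, c3) with payoffs (6, 5).
For the simultaneous game, intersect best replies.
R's best replies: c1→D; c2→D; c3→A.
Player 2's best replies: A→c1; B→c3; C→c2; D→c2.
Only (D, c2) has each player best-responding; Nash payoffs (9, 4).
Sequential outcome (A, c3) differs from the Nash profile (D, c2).

no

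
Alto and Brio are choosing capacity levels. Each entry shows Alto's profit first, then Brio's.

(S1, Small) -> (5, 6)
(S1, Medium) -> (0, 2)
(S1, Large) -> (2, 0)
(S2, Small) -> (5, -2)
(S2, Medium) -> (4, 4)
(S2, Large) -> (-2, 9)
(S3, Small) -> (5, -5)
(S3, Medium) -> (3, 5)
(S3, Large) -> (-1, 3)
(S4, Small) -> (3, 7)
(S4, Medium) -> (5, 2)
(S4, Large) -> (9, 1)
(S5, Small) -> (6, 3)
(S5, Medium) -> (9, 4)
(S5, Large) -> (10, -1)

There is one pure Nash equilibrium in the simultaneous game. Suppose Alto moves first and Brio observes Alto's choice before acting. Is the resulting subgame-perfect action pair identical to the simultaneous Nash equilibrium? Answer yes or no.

Solve by backward induction (Alto leads).
- S1: BR = Small, leader payoff 5.
- S2: BR = Large, leader payoff -2.
- S3: BR = Medium, leader payoff 3.
- S4: BR = Small, leader payoff 3.
- S5: BR = Medium, leader payoff 9.
Alto's induced payoffs are 5, -2, 3, 3, 9, so Alto commits to S5. Subgame-perfect outcome: (S5, Medium) with payoffs (9, 4).
For the simultaneous game, intersect best replies.
Alto's best replies: Small→S5; Medium→S5; Large→S5.
Brio's best replies: S1→Small; S2→Large; S3→Medium; S4→Small; S5→Medium.
Only (S5, Medium) has each player best-responding; Nash payoffs (9, 4).
Sequential outcome (S5, Medium) coincides with the Nash profile (S5, Medium).

yes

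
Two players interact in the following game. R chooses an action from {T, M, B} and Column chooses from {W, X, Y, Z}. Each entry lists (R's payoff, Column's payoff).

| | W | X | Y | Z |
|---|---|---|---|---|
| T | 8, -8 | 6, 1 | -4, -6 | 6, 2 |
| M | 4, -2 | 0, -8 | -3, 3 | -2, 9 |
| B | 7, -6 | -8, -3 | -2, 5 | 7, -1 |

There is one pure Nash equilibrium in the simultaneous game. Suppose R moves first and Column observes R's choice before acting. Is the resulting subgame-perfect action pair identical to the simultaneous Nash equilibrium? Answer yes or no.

Solve by backward induction (R leads).
- T → Column plays Z (best of -8, 1, -6, 2); R gets 6.
- M → Column plays Z (best of -2, -8, 3, 9); R gets -2.
- B → Column plays Y (best of -6, -3, 5, -1); R gets -2.
Maximizing over 6, -2, -2, R chooses T. Subgame-perfect outcome: (T, Z) with payoffs (6, 2).
Under simultaneous play:
R's best replies: W→T; X→T; Y→B; Z→B.
Column's best replies: T→Z; M→Z; B→Y.
Only (B, Y) has each player best-responding; Nash payoffs (-2, 5).
Sequential outcome (T, Z) differs from the Nash profile (B, Y).

no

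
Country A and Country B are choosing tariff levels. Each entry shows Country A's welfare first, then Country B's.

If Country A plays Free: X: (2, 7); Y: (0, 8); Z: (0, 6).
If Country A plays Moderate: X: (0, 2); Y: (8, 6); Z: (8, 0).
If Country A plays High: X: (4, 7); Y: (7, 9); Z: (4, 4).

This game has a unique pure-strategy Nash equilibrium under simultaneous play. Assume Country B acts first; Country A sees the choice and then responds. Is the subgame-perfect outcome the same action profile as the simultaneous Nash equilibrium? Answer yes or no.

no

Backward induction with Country B moving first.
- X: BR = High, leader payoff 7.
- Y: BR = Moderate, leader payoff 6.
- Z: BR = Moderate, leader payoff 0.
Country B's induced payoffs are 7, 6, 0, so Country B commits to X. Subgame-perfect outcome: (High, X) with payoffs (4, 7).
Now find the simultaneous Nash equilibrium.
Country A's best replies: X→High; Y→Moderate; Z→Moderate.
Country B's best replies: Free→Y; Moderate→Y; High→Y.
Only (Moderate, Y) has each player best-responding; Nash payoffs (8, 6).
Sequential outcome (High, X) differs from the Nash profile (Moderate, Y).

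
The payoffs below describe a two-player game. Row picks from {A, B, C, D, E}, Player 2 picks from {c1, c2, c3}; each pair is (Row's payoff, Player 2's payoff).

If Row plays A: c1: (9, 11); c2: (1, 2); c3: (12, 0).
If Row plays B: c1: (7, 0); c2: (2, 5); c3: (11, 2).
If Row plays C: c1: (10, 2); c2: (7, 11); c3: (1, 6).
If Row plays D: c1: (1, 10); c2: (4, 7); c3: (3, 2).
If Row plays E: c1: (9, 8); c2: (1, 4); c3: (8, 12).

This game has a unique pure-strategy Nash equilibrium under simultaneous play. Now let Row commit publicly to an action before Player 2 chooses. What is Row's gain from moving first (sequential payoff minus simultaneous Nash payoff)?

Solve by backward induction (Row leads).
- A: Player 2 compares 11, 2, 0 and picks c1; Row would get 9.
- B: Player 2 compares 0, 5, 2 and picks c2; Row would get 2.
- C: Player 2 compares 2, 11, 6 and picks c2; Row would get 7.
- D: Player 2 compares 10, 7, 2 and picks c1; Row would get 1.
- E: Player 2 compares 8, 4, 12 and picks c3; Row would get 8.
Among 9, 2, 7, 1, 8, the best is 9 at A. Subgame-perfect outcome: (A, c1) with payoffs (9, 11).
Now find the simultaneous Nash equilibrium.
Row's best replies: c1→C; c2→C; c3→A.
Player 2's best replies: A→c1; B→c2; C→c2; D→c1; E→c3.
The unique mutual best reply is (C, c2), giving (7, 11).
Row's commitment gain: 9 − 7 = 2.

2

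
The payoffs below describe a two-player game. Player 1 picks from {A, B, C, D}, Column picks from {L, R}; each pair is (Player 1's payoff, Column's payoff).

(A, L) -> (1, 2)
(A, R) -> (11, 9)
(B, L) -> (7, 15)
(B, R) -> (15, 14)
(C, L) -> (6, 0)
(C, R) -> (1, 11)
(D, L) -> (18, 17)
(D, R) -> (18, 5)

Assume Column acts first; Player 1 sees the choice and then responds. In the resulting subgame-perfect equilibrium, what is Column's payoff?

Backward induction with Column moving first.
- L: Player 1 compares 1, 7, 6, 18 and picks D; Column would get 17.
- R: Player 1 compares 11, 15, 1, 18 and picks D; Column would get 5.
Maximizing over 17, 5, Column chooses L. Subgame-perfect outcome: (D, L) with payoffs (18, 17).

17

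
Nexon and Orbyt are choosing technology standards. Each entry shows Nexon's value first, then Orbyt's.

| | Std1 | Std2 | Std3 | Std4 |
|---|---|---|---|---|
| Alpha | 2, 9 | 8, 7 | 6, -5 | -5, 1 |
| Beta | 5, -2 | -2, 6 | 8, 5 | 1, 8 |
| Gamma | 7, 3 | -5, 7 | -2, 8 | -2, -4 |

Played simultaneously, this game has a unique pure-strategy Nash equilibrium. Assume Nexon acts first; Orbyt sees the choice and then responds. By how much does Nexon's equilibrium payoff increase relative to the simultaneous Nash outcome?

1

Backward induction with Nexon moving first.
- Alpha: Orbyt compares 9, 7, -5, 1 and picks Std1; Nexon would get 2.
- Beta: Orbyt compares -2, 6, 5, 8 and picks Std4; Nexon would get 1.
- Gamma: Orbyt compares 3, 7, 8, -4 and picks Std3; Nexon would get -2.
Maximizing over 2, 1, -2, Nexon chooses Alpha. Subgame-perfect outcome: (Alpha, Std1) with payoffs (2, 9).
Under simultaneous play:
Nexon's best replies: Std1→Gamma; Std2→Alpha; Std3→Beta; Std4→Beta.
Orbyt's best replies: Alpha→Std1; Beta→Std4; Gamma→Std3.
Only (Beta, Std4) has each player best-responding; Nash payoffs (1, 8).
Nexon's commitment gain: 2 − 1 = 1.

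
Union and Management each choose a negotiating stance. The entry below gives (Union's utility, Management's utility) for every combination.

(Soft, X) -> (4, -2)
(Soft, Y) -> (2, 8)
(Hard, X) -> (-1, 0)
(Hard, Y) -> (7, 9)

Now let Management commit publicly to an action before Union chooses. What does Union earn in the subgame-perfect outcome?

Work backward from Union's decision.
- X: BR = Soft, leader payoff -2.
- Y: BR = Hard, leader payoff 9.
Management's induced payoffs are -2, 9, so Management commits to Y. Subgame-perfect outcome: (Hard, Y) with payoffs (7, 9).

7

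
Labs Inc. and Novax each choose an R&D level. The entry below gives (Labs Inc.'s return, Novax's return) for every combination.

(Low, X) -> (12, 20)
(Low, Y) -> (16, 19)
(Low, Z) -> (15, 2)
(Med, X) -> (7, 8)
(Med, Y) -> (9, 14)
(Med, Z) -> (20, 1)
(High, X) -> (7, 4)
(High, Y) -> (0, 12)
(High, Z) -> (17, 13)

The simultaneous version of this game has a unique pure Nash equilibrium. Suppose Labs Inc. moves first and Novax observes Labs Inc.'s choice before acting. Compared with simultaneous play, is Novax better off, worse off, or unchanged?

worse off

Backward induction with Labs Inc. moving first.
- Low: Novax compares 20, 19, 2 and picks X; Labs Inc. would get 12.
- Med: Novax compares 8, 14, 1 and picks Y; Labs Inc. would get 9.
- High: Novax compares 4, 12, 13 and picks Z; Labs Inc. would get 17.
Maximizing over 12, 9, 17, Labs Inc. chooses High. Subgame-perfect outcome: (High, Z) with payoffs (17, 13).
For the simultaneous game, intersect best replies.
Labs Inc.'s best replies: X→Low; Y→Low; Z→Med.
Novax's best replies: Low→X; Med→Y; High→Z.
The unique mutual best reply is (Low, X), giving (12, 20).
Novax earns 13 sequentially versus 20 at the Nash outcome: worse off.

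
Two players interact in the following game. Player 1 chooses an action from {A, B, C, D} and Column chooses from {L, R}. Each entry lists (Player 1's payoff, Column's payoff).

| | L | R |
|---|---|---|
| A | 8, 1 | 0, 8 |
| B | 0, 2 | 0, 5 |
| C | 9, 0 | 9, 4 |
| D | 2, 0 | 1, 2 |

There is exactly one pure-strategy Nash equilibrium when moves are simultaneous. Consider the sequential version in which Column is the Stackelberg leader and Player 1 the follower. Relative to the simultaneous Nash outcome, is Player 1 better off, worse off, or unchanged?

Player 1 best-responds to each possible Column move:
- L: BR = C, leader payoff 0.
- R: BR = C, leader payoff 4.
Maximizing over 0, 4, Column chooses R. Subgame-perfect outcome: (C, R) with payoffs (9, 4).
For the simultaneous game, intersect best replies.
Player 1's best replies: L→C; R→C.
Column's best replies: A→R; B→R; C→R; D→R.
The unique mutual best reply is (C, R), giving (9, 4).
Player 1 earns 9 sequentially versus 9 at the Nash outcome: unchanged.

unchanged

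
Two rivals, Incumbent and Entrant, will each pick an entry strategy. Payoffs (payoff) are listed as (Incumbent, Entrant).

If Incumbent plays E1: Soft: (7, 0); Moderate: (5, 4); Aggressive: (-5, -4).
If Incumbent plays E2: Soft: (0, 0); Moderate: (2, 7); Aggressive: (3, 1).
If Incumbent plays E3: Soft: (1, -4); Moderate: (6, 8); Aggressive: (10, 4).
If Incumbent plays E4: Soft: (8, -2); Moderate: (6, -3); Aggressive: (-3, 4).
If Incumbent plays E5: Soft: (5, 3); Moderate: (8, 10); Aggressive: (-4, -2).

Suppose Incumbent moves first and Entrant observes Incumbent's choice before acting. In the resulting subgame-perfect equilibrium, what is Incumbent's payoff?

Work backward from Entrant's decision.
- E1: BR = Moderate, leader payoff 5.
- E2: BR = Moderate, leader payoff 2.
- E3: BR = Moderate, leader payoff 6.
- E4: BR = Aggressive, leader payoff -3.
- E5: BR = Moderate, leader payoff 8.
Incumbent's induced payoffs are 5, 2, 6, -3, 8, so Incumbent commits to E5. Subgame-perfect outcome: (E5, Moderate) with payoffs (8, 10).

8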